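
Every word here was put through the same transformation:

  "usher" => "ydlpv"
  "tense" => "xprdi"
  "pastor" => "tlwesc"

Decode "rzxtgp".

notice

The shifts repeat in a cycle of length 2: positions 0,1,… shift by +4, +11, then the pattern repeats.
Decoding rzxtgp: r−4=n, z−11=o, x−4=t, t−11=i, g−4=c, p−11=e.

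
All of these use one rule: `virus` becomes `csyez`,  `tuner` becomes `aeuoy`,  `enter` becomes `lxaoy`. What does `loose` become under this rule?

syvcl

It's a Vigenère-style cipher with numeric key [7,10]: position i shifts by key[i mod 2].
For loose: l+7=s, o+10=y, o+7=v, s+10=c, e+7=l.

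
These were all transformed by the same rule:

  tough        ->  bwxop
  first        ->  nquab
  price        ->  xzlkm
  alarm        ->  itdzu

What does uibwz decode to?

mayor

It's a Vigenère-style cipher with numeric key [8,8,3]: position i shifts by key[i mod 3].
Decoding uibwz: u−8=m, i−8=a, b−3=y, w−8=o, z−8=r.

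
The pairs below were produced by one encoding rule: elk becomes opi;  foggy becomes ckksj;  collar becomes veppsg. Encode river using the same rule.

vizmv

Read the word backwards and shift each letter +4.
Applying it to river: reverse → revir; then shift: r+4=v, e+4=i, v+4=z, i+4=m, r+4=v.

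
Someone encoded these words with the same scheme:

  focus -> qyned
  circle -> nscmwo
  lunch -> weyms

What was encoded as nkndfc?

cactus

Shifts by position in focus: pos 0: f→q (+11), pos 1: o→y (+10), pos 2: c→n (+11), pos 3: u→e (+10) — repeating every 2. It's a Vigenère-style cipher with numeric key [11,10]: position i shifts by key[i mod 2].
Decoding nkndfc: n−11=c, k−10=a, n−11=c, d−10=t, f−11=u, c−10=s.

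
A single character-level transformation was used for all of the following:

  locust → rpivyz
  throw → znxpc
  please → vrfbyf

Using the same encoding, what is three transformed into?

znxff

Vowels shift forward by 1 and consonants shift forward by 6.
Applying it to three: t(cons)+6=z, h(cons)+6=n, r(cons)+6=x, e(vowel)+1=f, e(vowel)+1=f.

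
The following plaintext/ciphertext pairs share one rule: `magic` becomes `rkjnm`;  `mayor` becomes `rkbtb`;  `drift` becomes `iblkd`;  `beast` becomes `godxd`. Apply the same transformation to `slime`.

xvlro

Shifts by position in magic: pos 0: m→r (+5), pos 1: a→k (+10), pos 2: g→j (+3), pos 3: i→n (+5), pos 4: c→m (+10) — repeating every 3. The shifts repeat in a cycle of length 3: positions 0,1,… shift by +5, +10, +3, then the pattern repeats.
Applying it to slime: s+5=x, l+10=v, i+3=l, m+5=r, e+10=o.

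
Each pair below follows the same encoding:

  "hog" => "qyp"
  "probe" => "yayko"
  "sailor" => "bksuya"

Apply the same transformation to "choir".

The shift depends on letter class: consonant h→q is +9, but vowel o→y is +10. Two shifts are in play — +10 for a/e/i/o/u, +9 for every other letter.
On choir: c(cons)+9=l, h(cons)+9=q, o(vowel)+10=y, i(vowel)+10=s, r(cons)+9=a.

lqysa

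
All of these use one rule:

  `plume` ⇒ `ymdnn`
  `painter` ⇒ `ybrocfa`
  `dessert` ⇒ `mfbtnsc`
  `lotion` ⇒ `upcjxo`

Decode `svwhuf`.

jungle

Shifts by position in plume: pos 0: p→y (+9), pos 1: l→m (+1), pos 2: u→d (+9), pos 3: m→n (+1) — repeating every 2. The shifts repeat in a cycle of length 2: positions 0,1,… shift by +9, +1, then the pattern repeats.
Reversing it on svwhuf: s−9=j, v−1=u, w−9=n, h−1=g, u−9=l, f−1=e.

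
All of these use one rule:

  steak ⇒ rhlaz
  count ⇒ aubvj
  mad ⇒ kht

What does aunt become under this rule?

aubh

The output letters match the input read backwards, each shifted +7: steak reversed is kaets. Read the word backwards and shift each letter +7.
For aunt: reverse → tnua; then shift: t+7=a, n+7=u, u+7=b, a+7=h.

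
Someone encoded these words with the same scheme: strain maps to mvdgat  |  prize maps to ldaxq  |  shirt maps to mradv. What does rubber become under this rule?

deppqd

s(18)→m(12) and t(19)→v(21) fit y≡9x+6 (mod 26); the inverse of 9 mod 26 is 3. Treating letters as 0–25, the rule is x ↦ 9x + 6 (mod 26).
Applying it to rubber: r(17)→9·17+6≡3=d; u(20)→9·20+6≡4=e; b(1)→9·1+6≡15=p; b(1)→9·1+6≡15=p; e(4)→9·4+6≡16=q; r(17)→9·17+6≡3=d (all mod 26).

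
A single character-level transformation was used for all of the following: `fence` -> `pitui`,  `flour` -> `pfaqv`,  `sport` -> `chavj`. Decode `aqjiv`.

This is an affine cipher: with a=0,…,z=25, each position x becomes (7x+6) mod 26.
Reversing it on aqjiv: a(0)→15·(0−6)≡14=o; q(16)→15·(16−6)≡20=u; j(9)→15·(9−6)≡19=t; i(8)→15·(8−6)≡4=e; v(21)→15·(21−6)≡17=r (all mod 26).

outer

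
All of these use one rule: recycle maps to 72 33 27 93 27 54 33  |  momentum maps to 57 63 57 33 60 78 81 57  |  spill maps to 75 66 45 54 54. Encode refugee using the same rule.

72 33 36 81 39 33 33

With a=1..z=26, the number is 3·pos + 18.
Applying it to refugee: r=18→72, e=5→33, f=6→36, u=21→81, g=7→39, e=5→33, e=5→33.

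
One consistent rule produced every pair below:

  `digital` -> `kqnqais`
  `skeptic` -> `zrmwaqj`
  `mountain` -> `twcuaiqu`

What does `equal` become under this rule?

The shift depends on letter class: consonant d→k is +7, but vowel i→q is +8. The rule splits by letter class: vowels +8, consonants +7.
On equal: e(vowel)+8=m, q(cons)+7=x, u(vowel)+8=c, a(vowel)+8=i, l(cons)+7=s.

mxcis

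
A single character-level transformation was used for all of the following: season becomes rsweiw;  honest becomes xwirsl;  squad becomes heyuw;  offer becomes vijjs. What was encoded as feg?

The output letters match the input read backwards, each shifted +4: season reversed is nosaes. Two steps: reverse the string, then apply a Caesar shift of +4.
Decoding feg: shift back: f−4=b, e−4=a, g−4=c → bac; then reverse → cab.

cab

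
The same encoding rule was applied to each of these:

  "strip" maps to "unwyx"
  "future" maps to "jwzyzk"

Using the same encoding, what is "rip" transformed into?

The output letters match the input read backwards, each shifted +5: strip reversed is pirts. Read the word backwards and shift each letter +5.
On rip: reverse → pir; then shift: p+5=u, i+5=n, r+5=w.

unw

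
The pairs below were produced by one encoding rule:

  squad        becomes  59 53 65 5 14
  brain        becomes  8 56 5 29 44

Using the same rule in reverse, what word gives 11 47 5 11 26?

coach

s(#19)→59 and q(#17)→53: differences scale by 3, so n = 3·pos + 2. Each letter becomes 3×(its alphabet position, a=1..z=26) + 2.
Reversing it on 11 47 5 11 26: 11→(11−2)÷3=3=c, 47→(47−2)÷3=15=o, 5→(5−2)÷3=1=a, 11→(11−2)÷3=3=c, 26→(26−2)÷3=8=h.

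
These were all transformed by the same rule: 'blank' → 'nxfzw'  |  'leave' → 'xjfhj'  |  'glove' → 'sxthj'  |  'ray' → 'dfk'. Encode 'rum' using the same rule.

dzy

The shift depends on letter class: consonant b→n is +12, but vowel a→f is +5. Vowels shift forward by 5 and consonants shift forward by 12.
For rum: r(cons)+12=d, u(vowel)+5=z, m(cons)+12=y.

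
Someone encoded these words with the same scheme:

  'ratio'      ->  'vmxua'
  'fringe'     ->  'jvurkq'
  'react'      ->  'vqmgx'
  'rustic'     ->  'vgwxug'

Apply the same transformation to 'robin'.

vafur

Two shifts are in play — +12 for a/e/i/o/u, +4 for every other letter.
For robin: r(cons)+4=v, o(vowel)+12=a, b(cons)+4=f, i(vowel)+12=u, n(cons)+4=r.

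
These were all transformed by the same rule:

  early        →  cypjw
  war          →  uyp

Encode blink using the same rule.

zjgli

This is a Caesar cipher with shift 24.
On blink: b+24=z, l+24=j, i+24=g, n+24=l, k+24=i.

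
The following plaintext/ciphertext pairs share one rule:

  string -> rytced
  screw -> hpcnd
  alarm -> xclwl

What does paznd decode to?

The output letters match the input read backwards, each shifted +11: string reversed is gnirts. Read the word backwards and shift each letter +11.
Undoing it on paznd: shift back: p−11=e, a−11=p, z−11=o, n−11=c, d−11=s → epocs; then reverse → scope.

scope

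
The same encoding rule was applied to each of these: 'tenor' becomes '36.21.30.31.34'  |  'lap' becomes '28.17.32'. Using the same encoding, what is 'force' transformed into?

t is letter #20 and maps to 36: an offset of 16. The number is (letter's place in the alphabet, a=1) + 16.
On force: f=6→22, o=15→31, r=18→34, c=3→19, e=5→21.

22.31.34.19.21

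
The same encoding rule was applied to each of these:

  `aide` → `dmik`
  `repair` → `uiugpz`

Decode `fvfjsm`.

Each letter shifts forward by (position + 3), i.e. 3, 4, 5, … — the shift grows by one for each successive letter.
Decoding fvfjsm: f−3=c, v−4=r, f−5=a, j−6=d, s−7=l, m−8=e.

cradle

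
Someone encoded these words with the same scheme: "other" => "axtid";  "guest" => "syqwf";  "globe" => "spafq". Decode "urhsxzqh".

involved

Shifts by position in other: pos 0: o→a (+12), pos 1: t→x (+4), pos 2: h→t (+12), pos 3: e→i (+4) — repeating every 2. It's a Vigenère-style cipher with numeric key [12,4]: position i shifts by key[i mod 2].
Decoding urhsxzqh: u−12=i, r−4=n, h−12=v, s−4=o, x−12=l, z−4=v, q−12=e, h−4=d.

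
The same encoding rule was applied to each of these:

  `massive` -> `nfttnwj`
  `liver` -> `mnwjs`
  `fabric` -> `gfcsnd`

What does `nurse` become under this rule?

The shift depends on letter class: consonant m→n is +1, but vowel a→f is +5. The rule splits by letter class: vowels +5, consonants +1.
Applying it to nurse: n(cons)+1=o, u(vowel)+5=z, r(cons)+1=s, s(cons)+1=t, e(vowel)+5=j.

ozstj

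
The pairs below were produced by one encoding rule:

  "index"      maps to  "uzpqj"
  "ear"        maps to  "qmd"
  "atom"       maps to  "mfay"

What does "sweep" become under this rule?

eiqqb

Compare letters: i→u is +12, n→z is +12, d→p is +12 — a constant shift. Every letter moves 12 places later in the alphabet, wrapping around z→a.
Applying it to sweep: s+12=e, w+12=i, e+12=q, e+12=q, p+12=b.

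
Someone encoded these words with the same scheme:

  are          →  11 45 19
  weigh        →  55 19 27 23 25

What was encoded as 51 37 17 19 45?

a(#1)→11 and r(#18)→45: differences scale by 2, so n = 2·pos + 9. Each letter becomes 2×(its alphabet position, a=1..z=26) + 9.
Decoding 51 37 17 19 45: 51→(51−9)÷2=21=u, 37→(37−9)÷2=14=n, 17→(17−9)÷2=4=d, 19→(19−9)÷2=5=e, 45→(45−9)÷2=18=r.

under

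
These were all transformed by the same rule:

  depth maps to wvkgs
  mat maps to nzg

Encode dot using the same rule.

Each pair mirrors across the alphabet (d↔w, e↔v, p↔k): positions sum to 25. Each letter is replaced by its mirror in the alphabet: a↔z, b↔y, c↔x, and so on (the Atbash cipher).
Applying it to dot: d↔w, o↔l, t↔g.

wlg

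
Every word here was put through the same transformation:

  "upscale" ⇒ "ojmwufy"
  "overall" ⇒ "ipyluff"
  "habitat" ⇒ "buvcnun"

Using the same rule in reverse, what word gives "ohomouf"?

Compare letters: u→o is +20, p→j is +20, s→m is +20 — a constant shift. Every letter moves 20 places later in the alphabet, wrapping around z→a.
Undoing it on ohomouf: o−20=u, h−20=n, o−20=u, m−20=s, o−20=u, u−20=a, f−20=l.

unusual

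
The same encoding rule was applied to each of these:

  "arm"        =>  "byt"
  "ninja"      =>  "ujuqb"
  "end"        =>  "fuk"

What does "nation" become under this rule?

The shift depends on letter class: consonant r→y is +7, but vowel a→b is +1. The rule splits by letter class: vowels +1, consonants +7.
Applying it to nation: n(cons)+7=u, a(vowel)+1=b, t(cons)+7=a, i(vowel)+1=j, o(vowel)+1=p, n(cons)+7=u.

ubajpu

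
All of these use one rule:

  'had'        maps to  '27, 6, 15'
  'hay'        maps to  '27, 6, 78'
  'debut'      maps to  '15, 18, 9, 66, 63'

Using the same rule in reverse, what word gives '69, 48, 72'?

vow

h(#8)→27 and a(#1)→6: differences scale by 3, so n = 3·pos + 3. With a=1..z=26, the number is 3·pos + 3.
Reversing it on 69, 48, 72: 69→(69−3)÷3=22=v, 48→(48−3)÷3=15=o, 72→(72−3)÷3=23=w.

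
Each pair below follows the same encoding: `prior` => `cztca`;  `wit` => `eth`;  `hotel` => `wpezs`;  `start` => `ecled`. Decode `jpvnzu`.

The word is reversed, then every letter is shifted forward by 11.
Undoing it on jpvnzu: shift back: j−11=y, p−11=e, v−11=k, n−11=c, z−11=o, u−11=j → yekcoj; then reverse → jockey.

jockey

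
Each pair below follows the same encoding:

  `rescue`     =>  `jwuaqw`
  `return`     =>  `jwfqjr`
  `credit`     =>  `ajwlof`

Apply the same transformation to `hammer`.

deggwj

r(17)→j(9) and e(4)→w(22) fit y≡11x+4 (mod 26); the inverse of 11 mod 26 is 19. Treating letters as 0–25, the rule is x ↦ 11x + 4 (mod 26).
Applying it to hammer: h(7)→11·7+4≡3=d; a(0)→11·0+4≡4=e; m(12)→11·12+4≡6=g; m(12)→11·12+4≡6=g; e(4)→11·4+4≡22=w; r(17)→11·17+4≡9=j (all mod 26).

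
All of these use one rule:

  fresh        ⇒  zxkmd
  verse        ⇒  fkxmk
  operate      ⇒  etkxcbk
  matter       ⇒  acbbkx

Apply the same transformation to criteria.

gxsbkxsc

f(5)→z(25) and r(17)→x(23) fit y≡15x+2 (mod 26); the inverse of 15 mod 26 is 7. This is an affine cipher: with a=0,…,z=25, each position x becomes (15x+2) mod 26.
Applying it to criteria: c(2)→15·2+2≡6=g; r(17)→15·17+2≡23=x; i(8)→15·8+2≡18=s; t(19)→15·19+2≡1=b; e(4)→15·4+2≡10=k; r(17)→15·17+2≡23=x; i(8)→15·8+2≡18=s; a(0)→15·0+2≡2=c (all mod 26).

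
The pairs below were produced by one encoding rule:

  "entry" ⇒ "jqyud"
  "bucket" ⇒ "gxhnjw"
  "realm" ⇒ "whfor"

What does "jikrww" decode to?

effort

A repeating key of period 2 is used — shifts +5, +3 over and over.
Reversing it on jikrww: j−5=e, i−3=f, k−5=f, r−3=o, w−5=r, w−3=t.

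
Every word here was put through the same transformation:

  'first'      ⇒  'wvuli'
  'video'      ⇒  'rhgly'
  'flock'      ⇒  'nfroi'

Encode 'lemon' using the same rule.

The output letters match the input read backwards, each shifted +3: first reversed is tsrif. Read the word backwards and shift each letter +3.
For lemon: reverse → nomel; then shift: n+3=q, o+3=r, m+3=p, e+3=h, l+3=o.

qrpho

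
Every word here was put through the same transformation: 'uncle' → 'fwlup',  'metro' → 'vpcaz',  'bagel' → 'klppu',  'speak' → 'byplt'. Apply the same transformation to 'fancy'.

The shift depends on letter class: consonant n→w is +9, but vowel u→f is +11. The rule splits by letter class: vowels +11, consonants +9.
On fancy: f(cons)+9=o, a(vowel)+11=l, n(cons)+9=w, c(cons)+9=l, y(cons)+9=h.

olwlh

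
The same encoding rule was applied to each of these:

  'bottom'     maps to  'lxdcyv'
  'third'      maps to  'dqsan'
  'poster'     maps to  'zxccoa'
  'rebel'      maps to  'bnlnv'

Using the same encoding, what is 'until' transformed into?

It's a Vigenère-style cipher with numeric key [10,9]: position i shifts by key[i mod 2].
Applying it to until: u+10=e, n+9=w, t+10=d, i+9=r, l+10=v.

ewdrv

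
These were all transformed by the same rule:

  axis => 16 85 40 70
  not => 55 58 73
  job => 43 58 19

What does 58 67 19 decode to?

orb

Each letter becomes 3×(its alphabet position, a=1..z=26) + 13.
Reversing it on 58 67 19: 58→(58−13)÷3=15=o, 67→(67−13)÷3=18=r, 19→(19−13)÷3=2=b.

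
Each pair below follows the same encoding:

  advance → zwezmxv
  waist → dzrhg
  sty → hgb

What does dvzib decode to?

weary

Each pair mirrors across the alphabet (a↔z, d↔w, v↔e): positions sum to 25. Each letter is replaced by its mirror in the alphabet: a↔z, b↔y, c↔x, and so on (the Atbash cipher).
Undoing it on dvzib: d↔w, v↔e, z↔a, i↔r, b↔y.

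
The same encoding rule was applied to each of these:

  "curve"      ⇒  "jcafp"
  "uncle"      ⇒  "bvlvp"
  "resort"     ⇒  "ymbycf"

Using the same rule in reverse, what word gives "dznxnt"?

wrench

Letter i (0-indexed) is shifted by i+7, so successive shifts are 7, 8, 9, ….
Reversing it on dznxnt: d−7=w, z−8=r, n−9=e, x−10=n, n−11=c, t−12=h.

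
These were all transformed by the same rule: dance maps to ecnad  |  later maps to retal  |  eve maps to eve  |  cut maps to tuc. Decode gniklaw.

The output letters match the input read backwards: dance reversed is ecnad. The word is simply reversed.
Decoding gniklaw: then reverse → walking.

walking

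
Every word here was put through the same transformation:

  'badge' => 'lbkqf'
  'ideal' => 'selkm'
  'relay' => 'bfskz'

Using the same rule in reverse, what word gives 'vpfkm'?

Shifts by position in badge: pos 0: b→l (+10), pos 1: a→b (+1), pos 2: d→k (+7), pos 3: g→q (+10), pos 4: e→f (+1) — repeating every 3. A repeating key of period 3 is used — shifts +10, +1, +7 over and over.
Decoding vpfkm: v−10=l, p−1=o, f−7=y, k−10=a, m−1=l.

loyal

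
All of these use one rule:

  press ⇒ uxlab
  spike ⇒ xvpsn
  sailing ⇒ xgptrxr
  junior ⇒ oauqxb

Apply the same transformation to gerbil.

lkyjrv

In press: p→u is +5, r→x is +6, e→l is +7, s→a is +8 — the shift increases by 1 each position. Letter i (0-indexed) is shifted by i+5, so successive shifts are 5, 6, 7, ….
On gerbil: g+5=l, e+6=k, r+7=y, b+8=j, i+9=r, l+10=v.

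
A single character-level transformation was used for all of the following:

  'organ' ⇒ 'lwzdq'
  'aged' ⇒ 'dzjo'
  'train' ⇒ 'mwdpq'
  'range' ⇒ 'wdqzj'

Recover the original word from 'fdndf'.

kayak

o(14)→l(11) and r(17)→w(22) fit y≡21x+3 (mod 26); the inverse of 21 mod 26 is 5. Treating letters as 0–25, the rule is x ↦ 21x + 3 (mod 26).
Reversing it on fdndf: f(5)→5·(5−3)≡10=k; d(3)→5·(3−3)≡0=a; n(13)→5·(13−3)≡24=y; d(3)→5·(3−3)≡0=a; f(5)→5·(5−3)≡10=k (all mod 26).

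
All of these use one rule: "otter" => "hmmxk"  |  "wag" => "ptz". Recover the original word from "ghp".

now

It's a constant shift of +19 (ROT19).
Reversing it on ghp: g−19=n, h−19=o, p−19=w.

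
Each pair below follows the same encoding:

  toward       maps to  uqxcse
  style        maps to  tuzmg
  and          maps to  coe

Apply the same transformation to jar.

kcs

The shift depends on letter class: consonant t→u is +1, but vowel o→q is +2. Two shifts are in play — +2 for a/e/i/o/u, +1 for every other letter.
For jar: j(cons)+1=k, a(vowel)+2=c, r(cons)+1=s.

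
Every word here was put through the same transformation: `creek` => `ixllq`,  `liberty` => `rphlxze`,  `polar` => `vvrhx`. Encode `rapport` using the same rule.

The shift depends on letter class: consonant c→i is +6, but vowel e→l is +7. The rule splits by letter class: vowels +7, consonants +6.
For rapport: r(cons)+6=x, a(vowel)+7=h, p(cons)+6=v, p(cons)+6=v, o(vowel)+7=v, r(cons)+6=x, t(cons)+6=z.

xhvvvxz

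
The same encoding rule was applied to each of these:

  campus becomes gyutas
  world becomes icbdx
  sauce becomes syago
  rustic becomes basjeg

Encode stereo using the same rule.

sjoboc

c(2)→g(6) and a(0)→y(24) fit y≡17x+24 (mod 26); the inverse of 17 mod 26 is 23. Each letter's alphabet position (a=0..z=25) is mapped through 17·x+24 mod 26 — an affine cipher.
On stereo: s(18)→17·18+24≡18=s; t(19)→17·19+24≡9=j; e(4)→17·4+24≡14=o; r(17)→17·17+24≡1=b; e(4)→17·4+24≡14=o; o(14)→17·14+24≡2=c (all mod 26).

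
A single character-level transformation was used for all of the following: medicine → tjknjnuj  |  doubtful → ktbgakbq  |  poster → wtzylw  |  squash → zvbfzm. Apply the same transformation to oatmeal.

It's a Vigenère-style cipher with numeric key [7,5]: position i shifts by key[i mod 2].
For oatmeal: o+7=v, a+5=f, t+7=a, m+5=r, e+7=l, a+5=f, l+7=s.

vfarlfs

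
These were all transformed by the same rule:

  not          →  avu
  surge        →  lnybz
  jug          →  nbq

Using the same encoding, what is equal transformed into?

shbxl

The word is reversed, then every letter is shifted forward by 7.
On equal: reverse → lauqe; then shift: l+7=s, a+7=h, u+7=b, q+7=x, e+7=l.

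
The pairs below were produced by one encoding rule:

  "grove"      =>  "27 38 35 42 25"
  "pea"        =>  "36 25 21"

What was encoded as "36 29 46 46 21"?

pizza

g is letter #7 and maps to 27: an offset of 20. Letters become their 1-based position plus 20 (so a→21, b→22, …).
Decoding 36 29 46 46 21: 36→(36−20)÷1=16=p, 29→(29−20)÷1=9=i, 46→(46−20)÷1=26=z, 46→(46−20)÷1=26=z, 21→(21−20)÷1=1=a.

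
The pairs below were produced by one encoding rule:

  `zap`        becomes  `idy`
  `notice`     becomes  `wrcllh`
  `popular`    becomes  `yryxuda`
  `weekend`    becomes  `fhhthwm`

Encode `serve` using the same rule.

The shift depends on letter class: consonant z→i is +9, but vowel a→d is +3. The rule splits by letter class: vowels +3, consonants +9.
Applying it to serve: s(cons)+9=b, e(vowel)+3=h, r(cons)+9=a, v(cons)+9=e, e(vowel)+3=h.

bhaeh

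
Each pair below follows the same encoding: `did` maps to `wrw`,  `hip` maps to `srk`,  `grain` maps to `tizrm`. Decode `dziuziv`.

warfare

This is the alphabet-reversal cipher (Atbash): a becomes z, b becomes y, etc.
Decoding dziuziv: d↔w, z↔a, i↔r, u↔f, z↔a, i↔r, v↔e.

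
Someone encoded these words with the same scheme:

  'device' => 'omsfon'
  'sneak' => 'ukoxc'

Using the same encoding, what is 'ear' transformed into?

The output letters match the input read backwards, each shifted +10: device reversed is ecived. The word is reversed, then every letter is shifted forward by 10.
On ear: reverse → rae; then shift: r+10=b, a+10=k, e+10=o.

bko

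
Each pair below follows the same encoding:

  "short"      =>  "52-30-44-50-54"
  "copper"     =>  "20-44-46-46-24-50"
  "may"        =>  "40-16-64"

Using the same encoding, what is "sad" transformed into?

52-16-22

s(#19)→52 and h(#8)→30: differences scale by 2, so n = 2·pos + 14. Each letter becomes 2×(its alphabet position, a=1..z=26) + 14.
On sad: s=19→52, a=1→16, d=4→22.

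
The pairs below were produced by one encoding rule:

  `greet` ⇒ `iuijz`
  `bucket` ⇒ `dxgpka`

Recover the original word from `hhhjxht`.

federal

Each letter shifts forward by (position + 2), i.e. 2, 3, 4, … — the shift grows by one for each successive letter.
Decoding hhhjxht: h−2=f, h−3=e, h−4=d, j−5=e, x−6=r, h−7=a, t−8=l.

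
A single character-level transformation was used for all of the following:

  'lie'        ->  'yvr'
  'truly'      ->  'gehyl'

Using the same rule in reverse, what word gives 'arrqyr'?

Compare letters: l→y is +13, i→v is +13, e→r is +13 — a constant shift. This is a Caesar cipher with shift 13.
Undoing it on arrqyr: a−13=n, r−13=e, r−13=e, q−13=d, y−13=l, r−13=e.

needle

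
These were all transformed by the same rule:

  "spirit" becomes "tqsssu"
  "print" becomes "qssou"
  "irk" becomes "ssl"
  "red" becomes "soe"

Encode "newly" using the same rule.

The shift depends on letter class: consonant s→t is +1, but vowel i→s is +10. The rule splits by letter class: vowels +10, consonants +1.
Applying it to newly: n(cons)+1=o, e(vowel)+10=o, w(cons)+1=x, l(cons)+1=m, y(cons)+1=z.

ooxmz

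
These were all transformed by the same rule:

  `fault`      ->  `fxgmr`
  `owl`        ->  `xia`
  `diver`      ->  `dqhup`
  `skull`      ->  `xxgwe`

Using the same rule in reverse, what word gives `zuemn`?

The output letters match the input read backwards, each shifted +12: fault reversed is tluaf. Read the word backwards and shift each letter +12.
Reversing it on zuemn: shift back: z−12=n, u−12=i, e−12=s, m−12=a, n−12=b → nisab; then reverse → basin.

basin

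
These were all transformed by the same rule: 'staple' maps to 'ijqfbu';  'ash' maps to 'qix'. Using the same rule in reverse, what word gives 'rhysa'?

Compare letters: s→i is +16, t→j is +16, a→q is +16 — a constant shift. Each letter is shifted forward by 16 in the alphabet (a Caesar shift of +16).
Reversing it on rhysa: r−16=b, h−16=r, y−16=i, s−16=c, a−16=k.

brick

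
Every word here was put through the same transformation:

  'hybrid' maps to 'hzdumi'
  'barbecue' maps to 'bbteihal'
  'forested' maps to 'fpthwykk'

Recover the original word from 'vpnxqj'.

volume

Letter i (0-indexed) is shifted by i+0, so successive shifts are 0, 1, 2, ….
Decoding vpnxqj: v−0=v, p−1=o, n−2=l, x−3=u, q−4=m, j−5=e.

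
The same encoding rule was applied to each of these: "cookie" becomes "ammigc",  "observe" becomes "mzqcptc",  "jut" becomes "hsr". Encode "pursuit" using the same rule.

nspqsgr

It's a constant shift of +24 (ROT24).
On pursuit: p+24=n, u+24=s, r+24=p, s+24=q, u+24=s, i+24=g, t+24=r.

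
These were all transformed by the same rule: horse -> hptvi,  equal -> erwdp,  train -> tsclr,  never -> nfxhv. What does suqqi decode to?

stone

In horse: h→h is +0, o→p is +1, r→t is +2, s→v is +3 — the shift increases by 1 each position. The shift increases by 1 at each position, starting from +0: 0, 1, 2, ….
Decoding suqqi: s−0=s, u−1=t, q−2=o, q−3=n, i−4=e.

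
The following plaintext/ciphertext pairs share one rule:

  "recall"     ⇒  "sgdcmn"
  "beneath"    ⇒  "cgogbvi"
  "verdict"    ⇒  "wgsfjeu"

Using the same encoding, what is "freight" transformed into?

The shifts repeat in a cycle of length 2: positions 0,1,… shift by +1, +2, then the pattern repeats.
Applying it to freight: f+1=g, r+2=t, e+1=f, i+2=k, g+1=h, h+2=j, t+1=u.

gtfkhju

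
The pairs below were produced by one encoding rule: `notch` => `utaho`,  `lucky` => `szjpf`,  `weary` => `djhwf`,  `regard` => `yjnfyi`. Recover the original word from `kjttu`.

Shifts by position in notch: pos 0: n→u (+7), pos 1: o→t (+5), pos 2: t→a (+7), pos 3: c→h (+5) — repeating every 2. A repeating key of period 2 is used — shifts +7, +5 over and over.
Decoding kjttu: k−7=d, j−5=e, t−7=m, t−5=o, u−7=n.

demon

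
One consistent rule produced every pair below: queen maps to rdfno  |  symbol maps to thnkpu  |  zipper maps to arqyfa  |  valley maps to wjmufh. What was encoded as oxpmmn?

Shifts by position in queen: pos 0: q→r (+1), pos 1: u→d (+9), pos 2: e→f (+1), pos 3: e→n (+9) — repeating every 2. A repeating key of period 2 is used — shifts +1, +9 over and over.
Decoding oxpmmn: o−1=n, x−9=o, p−1=o, m−9=d, m−1=l, n−9=e.

noodle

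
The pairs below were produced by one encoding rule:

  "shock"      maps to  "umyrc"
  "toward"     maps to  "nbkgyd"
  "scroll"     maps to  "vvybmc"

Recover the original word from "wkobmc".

scream

The output letters match the input read backwards, each shifted +10: shock reversed is kcohs. Read the word backwards and shift each letter +10.
Reversing it on wkobmc: shift back: w−10=m, k−10=a, o−10=e, b−10=r, m−10=c, c−10=s → maercs; then reverse → scream.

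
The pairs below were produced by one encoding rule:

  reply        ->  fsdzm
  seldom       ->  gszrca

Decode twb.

Compare letters: r→f is +14, e→s is +14, p→d is +14 — a constant shift. Every letter moves 14 places later in the alphabet, wrapping around z→a.
Reversing it on twb: t−14=f, w−14=i, b−14=n.

fin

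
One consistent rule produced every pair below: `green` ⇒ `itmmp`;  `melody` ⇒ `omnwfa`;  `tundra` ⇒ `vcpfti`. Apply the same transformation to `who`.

yjw

Vowels shift forward by 8 and consonants shift forward by 2.
On who: w(cons)+2=y, h(cons)+2=j, o(vowel)+8=w.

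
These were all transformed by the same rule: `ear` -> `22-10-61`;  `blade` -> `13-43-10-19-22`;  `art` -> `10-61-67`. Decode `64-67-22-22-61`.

e(#5)→22 and a(#1)→10: differences scale by 3, so n = 3·pos + 7. Each letter becomes 3×(its alphabet position, a=1..z=26) + 7.
Decoding 64-67-22-22-61: 64→(64−7)÷3=19=s, 67→(67−7)÷3=20=t, 22→(22−7)÷3=5=e, 22→(22−7)÷3=5=e, 61→(61−7)÷3=18=r.

steer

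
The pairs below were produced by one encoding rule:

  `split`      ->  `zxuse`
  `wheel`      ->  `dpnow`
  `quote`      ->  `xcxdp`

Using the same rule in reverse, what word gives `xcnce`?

In split: s→z is +7, p→x is +8, l→u is +9, i→s is +10 — the shift increases by 1 each position. Each letter shifts forward by (position + 7), i.e. 7, 8, 9, … — the shift grows by one for each successive letter.
Decoding xcnce: x−7=q, c−8=u, n−9=e, c−10=s, e−11=t.

quest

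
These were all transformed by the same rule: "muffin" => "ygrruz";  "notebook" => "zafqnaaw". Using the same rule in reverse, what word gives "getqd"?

This is a Caesar cipher with shift 12.
Decoding getqd: g−12=u, e−12=s, t−12=h, q−12=e, d−12=r.

usher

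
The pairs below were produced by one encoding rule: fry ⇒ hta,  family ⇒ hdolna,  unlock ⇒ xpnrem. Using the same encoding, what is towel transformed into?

vryhn

The shift depends on letter class: consonant f→h is +2, but vowel a→d is +3. Vowels shift forward by 3 and consonants shift forward by 2.
On towel: t(cons)+2=v, o(vowel)+3=r, w(cons)+2=y, e(vowel)+3=h, l(cons)+2=n.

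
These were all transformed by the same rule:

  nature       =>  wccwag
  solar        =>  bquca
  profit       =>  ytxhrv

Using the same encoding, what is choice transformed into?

ljxklg

A repeating key of period 2 is used — shifts +9, +2 over and over.
On choice: c+9=l, h+2=j, o+9=x, i+2=k, c+9=l, e+2=g.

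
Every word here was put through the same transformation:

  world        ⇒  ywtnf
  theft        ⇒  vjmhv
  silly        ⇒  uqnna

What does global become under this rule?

The shift depends on letter class: consonant w→y is +2, but vowel o→w is +8. Vowels shift forward by 8 and consonants shift forward by 2.
For global: g(cons)+2=i, l(cons)+2=n, o(vowel)+8=w, b(cons)+2=d, a(vowel)+8=i, l(cons)+2=n.

inwdin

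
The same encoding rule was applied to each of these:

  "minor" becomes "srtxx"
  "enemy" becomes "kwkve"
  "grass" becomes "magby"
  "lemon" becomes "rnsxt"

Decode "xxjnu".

rodeo

Shifts by position in minor: pos 0: m→s (+6), pos 1: i→r (+9), pos 2: n→t (+6), pos 3: o→x (+9) — repeating every 2. It's a Vigenère-style cipher with numeric key [6,9]: position i shifts by key[i mod 2].
Decoding xxjnu: x−6=r, x−9=o, j−6=d, n−9=e, u−6=o.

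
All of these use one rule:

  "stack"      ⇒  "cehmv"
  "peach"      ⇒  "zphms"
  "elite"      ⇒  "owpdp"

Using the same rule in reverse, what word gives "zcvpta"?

It's a Vigenère-style cipher with numeric key [10,11,7]: position i shifts by key[i mod 3].
Reversing it on zcvpta: z−10=p, c−11=r, v−7=o, p−10=f, t−11=i, a−7=t.

profit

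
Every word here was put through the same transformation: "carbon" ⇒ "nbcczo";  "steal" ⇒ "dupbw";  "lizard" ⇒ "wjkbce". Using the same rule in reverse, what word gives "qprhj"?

Shifts by position in carbon: pos 0: c→n (+11), pos 1: a→b (+1), pos 2: r→c (+11), pos 3: b→c (+1) — repeating every 2. It's a Vigenère-style cipher with numeric key [11,1]: position i shifts by key[i mod 2].
Decoding qprhj: q−11=f, p−1=o, r−11=g, h−1=g, j−11=y.

foggy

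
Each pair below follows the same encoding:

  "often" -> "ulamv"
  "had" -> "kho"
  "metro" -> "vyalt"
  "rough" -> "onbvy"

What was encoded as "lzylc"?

The output letters match the input read backwards, each shifted +7: often reversed is netfo. The word is reversed, then every letter is shifted forward by 7.
Undoing it on lzylc: shift back: l−7=e, z−7=s, y−7=r, l−7=e, c−7=v → esrev; then reverse → verse.

verse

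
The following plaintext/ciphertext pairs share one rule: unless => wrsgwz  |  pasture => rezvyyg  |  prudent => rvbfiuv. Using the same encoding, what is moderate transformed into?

oskgvhvi

Shifts by position in unless: pos 0: u→w (+2), pos 1: n→r (+4), pos 2: l→s (+7), pos 3: e→g (+2), pos 4: s→w (+4), pos 5: s→z (+7) — repeating every 3. A repeating key of period 3 is used — shifts +2, +4, +7 over and over.
On moderate: m+2=o, o+4=s, d+7=k, e+2=g, r+4=v, a+7=h, t+2=v, e+4=i.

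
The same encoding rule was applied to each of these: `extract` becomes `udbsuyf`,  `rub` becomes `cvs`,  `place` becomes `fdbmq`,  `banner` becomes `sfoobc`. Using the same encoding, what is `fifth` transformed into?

iugjg

The output letters match the input read backwards, each shifted +1: extract reversed is tcartxe. Read the word backwards and shift each letter +1.
On fifth: reverse → htfif; then shift: h+1=i, t+1=u, f+1=g, i+1=j, f+1=g.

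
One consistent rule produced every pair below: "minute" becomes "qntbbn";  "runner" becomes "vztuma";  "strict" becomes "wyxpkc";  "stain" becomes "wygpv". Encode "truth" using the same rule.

xwaap

In minute: m→q is +4, i→n is +5, n→t is +6, u→b is +7 — the shift increases by 1 each position. Letter i (0-indexed) is shifted by i+4, so successive shifts are 4, 5, 6, ….
For truth: t+4=x, r+5=w, u+6=a, t+7=a, h+8=p.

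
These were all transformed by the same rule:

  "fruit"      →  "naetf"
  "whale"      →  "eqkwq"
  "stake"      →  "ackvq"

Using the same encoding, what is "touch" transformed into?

In fruit: f→n is +8, r→a is +9, u→e is +10, i→t is +11 — the shift increases by 1 each position. The shift increases by 1 at each position, starting from +8: 8, 9, 10, ….
Applying it to touch: t+8=b, o+9=x, u+10=e, c+11=n, h+12=t.

bxent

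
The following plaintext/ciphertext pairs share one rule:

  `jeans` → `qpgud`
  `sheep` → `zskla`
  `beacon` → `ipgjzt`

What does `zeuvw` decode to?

stool

Shifts by position in jeans: pos 0: j→q (+7), pos 1: e→p (+11), pos 2: a→g (+6), pos 3: n→u (+7), pos 4: s→d (+11) — repeating every 3. A repeating key of period 3 is used — shifts +7, +11, +6 over and over.
Decoding zeuvw: z−7=s, e−11=t, u−6=o, v−7=o, w−11=l.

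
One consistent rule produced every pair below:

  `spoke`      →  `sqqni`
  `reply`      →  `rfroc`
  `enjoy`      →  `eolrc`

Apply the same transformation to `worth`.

In spoke: s→s is +0, p→q is +1, o→q is +2, k→n is +3 — the shift increases by 1 each position. Each letter shifts forward by its position index (0, 1, 2, …) — the shift grows by one for each successive letter.
On worth: w+0=w, o+1=p, r+2=t, t+3=w, h+4=l.

wptwl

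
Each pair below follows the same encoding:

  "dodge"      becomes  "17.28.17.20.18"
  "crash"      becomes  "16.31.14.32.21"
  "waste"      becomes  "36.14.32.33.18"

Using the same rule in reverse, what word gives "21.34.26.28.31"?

d is letter #4 and maps to 17: an offset of 13. The number is (letter's place in the alphabet, a=1) + 13.
Reversing it on 21.34.26.28.31: 21→(21−13)÷1=8=h, 34→(34−13)÷1=21=u, 26→(26−13)÷1=13=m, 28→(28−13)÷1=15=o, 31→(31−13)÷1=18=r.

humor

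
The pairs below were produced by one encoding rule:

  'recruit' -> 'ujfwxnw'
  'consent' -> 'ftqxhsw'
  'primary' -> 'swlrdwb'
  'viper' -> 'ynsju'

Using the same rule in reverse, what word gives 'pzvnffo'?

It's a Vigenère-style cipher with numeric key [3,5]: position i shifts by key[i mod 2].
Reversing it on pzvnffo: p−3=m, z−5=u, v−3=s, n−5=i, f−3=c, f−5=a, o−3=l.

musical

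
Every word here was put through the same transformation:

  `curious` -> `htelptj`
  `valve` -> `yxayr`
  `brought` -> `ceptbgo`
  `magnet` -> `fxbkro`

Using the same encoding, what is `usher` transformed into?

c(2)→h(7) and u(20)→t(19) fit y≡5x+23 (mod 26); the inverse of 5 mod 26 is 21. Each letter's alphabet position (a=0..z=25) is mapped through 5·x+23 mod 26 — an affine cipher.
For usher: u(20)→5·20+23≡19=t; s(18)→5·18+23≡9=j; h(7)→5·7+23≡6=g; e(4)→5·4+23≡17=r; r(17)→5·17+23≡4=e (all mod 26).

tjgre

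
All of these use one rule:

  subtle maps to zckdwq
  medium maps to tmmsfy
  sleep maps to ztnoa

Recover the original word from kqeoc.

Each letter shifts forward by (position + 7), i.e. 7, 8, 9, … — the shift grows by one for each successive letter.
Reversing it on kqeoc: k−7=d, q−8=i, e−9=v, o−10=e, c−11=r.

diver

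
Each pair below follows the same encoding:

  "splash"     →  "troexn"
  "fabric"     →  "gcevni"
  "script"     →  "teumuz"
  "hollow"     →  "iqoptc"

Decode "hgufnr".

gerbil

In splash: s→t is +1, p→r is +2, l→o is +3, a→e is +4 — the shift increases by 1 each position. Letter i (0-indexed) is shifted by i+1, so successive shifts are 1, 2, 3, ….
Decoding hgufnr: h−1=g, g−2=e, u−3=r, f−4=b, n−5=i, r−6=l.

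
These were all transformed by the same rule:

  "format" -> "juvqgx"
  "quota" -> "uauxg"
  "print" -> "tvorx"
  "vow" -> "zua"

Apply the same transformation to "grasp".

kvgwt

Two shifts are in play — +6 for a/e/i/o/u, +4 for every other letter.
Applying it to grasp: g(cons)+4=k, r(cons)+4=v, a(vowel)+6=g, s(cons)+4=w, p(cons)+4=t.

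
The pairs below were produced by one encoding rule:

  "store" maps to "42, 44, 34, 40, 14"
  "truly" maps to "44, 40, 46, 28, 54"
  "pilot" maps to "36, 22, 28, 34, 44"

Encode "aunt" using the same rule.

s(#19)→42 and t(#20)→44: differences scale by 2, so n = 2·pos + 4. With a=1..z=26, the number is 2·pos + 4.
On aunt: a=1→6, u=21→46, n=14→32, t=20→44.

6, 46, 32, 44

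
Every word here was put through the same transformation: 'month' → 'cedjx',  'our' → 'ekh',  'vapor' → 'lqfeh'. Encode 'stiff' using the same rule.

Compare letters: m→c is +16, o→e is +16, n→d is +16 — a constant shift. Each letter is shifted forward by 16 in the alphabet (a Caesar shift of +16).
For stiff: s+16=i, t+16=j, i+16=y, f+16=v, f+16=v.

ijyvv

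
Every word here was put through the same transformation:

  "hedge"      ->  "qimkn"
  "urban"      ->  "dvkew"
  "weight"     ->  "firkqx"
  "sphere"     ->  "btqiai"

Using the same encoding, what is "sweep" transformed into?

baniy

Shifts by position in hedge: pos 0: h→q (+9), pos 1: e→i (+4), pos 2: d→m (+9), pos 3: g→k (+4) — repeating every 2. It's a Vigenère-style cipher with numeric key [9,4]: position i shifts by key[i mod 2].
On sweep: s+9=b, w+4=a, e+9=n, e+4=i, p+9=y.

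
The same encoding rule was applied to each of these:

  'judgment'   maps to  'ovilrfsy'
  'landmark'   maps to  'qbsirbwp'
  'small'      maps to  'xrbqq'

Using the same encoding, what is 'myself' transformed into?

The shift depends on letter class: consonant j→o is +5, but vowel u→v is +1. The rule splits by letter class: vowels +1, consonants +5.
On myself: m(cons)+5=r, y(cons)+5=d, s(cons)+5=x, e(vowel)+1=f, l(cons)+5=q, f(cons)+5=k.

rdxfqk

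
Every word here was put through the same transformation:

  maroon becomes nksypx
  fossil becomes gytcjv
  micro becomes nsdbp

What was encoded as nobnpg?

meadow

Shifts by position in maroon: pos 0: m→n (+1), pos 1: a→k (+10), pos 2: r→s (+1), pos 3: o→y (+10) — repeating every 2. It's a Vigenère-style cipher with numeric key [1,10]: position i shifts by key[i mod 2].
Reversing it on nobnpg: n−1=m, o−10=e, b−1=a, n−10=d, p−1=o, g−10=w.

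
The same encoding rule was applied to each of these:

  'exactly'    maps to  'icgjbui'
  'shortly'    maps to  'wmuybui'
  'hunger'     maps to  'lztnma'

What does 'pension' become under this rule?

tjtzqxx

In exactly: e→i is +4, x→c is +5, a→g is +6, c→j is +7 — the shift increases by 1 each position. The shift increases by 1 at each position, starting from +4: 4, 5, 6, ….
For pension: p+4=t, e+5=j, n+6=t, s+7=z, i+8=q, o+9=x, n+10=x.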